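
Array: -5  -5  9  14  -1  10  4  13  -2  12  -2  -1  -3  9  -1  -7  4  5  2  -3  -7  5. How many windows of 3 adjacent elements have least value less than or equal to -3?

[-5, -5, 9] → min -5  ≤ -3 ✓
[-5, 9, 14] → min -5  ≤ -3 ✓
[9, 14, -1] → min -1
[14, -1, 10] → min -1
[-1, 10, 4] → min -1
[10, 4, 13] → min 4
[4, 13, -2] → min -2
[13, -2, 12] → min -2
[-2, 12, -2] → min -2
[12, -2, -1] → min -2
[-2, -1, -3] → min -3  ≤ -3 ✓
[-1, -3, 9] → min -3  ≤ -3 ✓
[-3, 9, -1] → min -3  ≤ -3 ✓
[9, -1, -7] → min -7  ≤ -3 ✓
[-1, -7, 4] → min -7  ≤ -3 ✓
[-7, 4, 5] → min -7  ≤ -3 ✓
[4, 5, 2] → min 2
[5, 2, -3] → min -3  ≤ -3 ✓
[2, -3, -7] → min -7  ≤ -3 ✓
[-3, -7, 5] → min -7  ≤ -3 ✓
11 windows satisfy the condition.

11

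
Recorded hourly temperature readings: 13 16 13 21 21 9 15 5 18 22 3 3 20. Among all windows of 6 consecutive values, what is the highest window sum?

13 16 13 21 21 9 → sum 93
16 13 21 21 9 15 → sum 95
13 21 21 9 15 5 → sum 84
21 21 9 15 5 18 → sum 89
21 9 15 5 18 22 → sum 90
9 15 5 18 22 3 → sum 72
15 5 18 22 3 3 → sum 66
5 18 22 3 3 20 → sum 71
Highest of these is 95.

95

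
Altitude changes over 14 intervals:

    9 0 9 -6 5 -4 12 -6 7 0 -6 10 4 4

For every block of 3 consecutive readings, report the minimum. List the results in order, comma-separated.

0, -6, -6, -6, -4, -6, -6, -6, -6, -6, -6, 4

Sliding a size-3 window across the 14 values:
[9, 0, 9] → min 0
[0, 9, -6] → min -6
[9, -6, 5] → min -6
[-6, 5, -4] → min -6
[5, -4, 12] → min -4
[-4, 12, -6] → min -6
[12, -6, 7] → min -6
[-6, 7, 0] → min -6
[7, 0, -6] → min -6
[0, -6, 10] → min -6
[-6, 10, 4] → min -6
[10, 4, 4] → min 4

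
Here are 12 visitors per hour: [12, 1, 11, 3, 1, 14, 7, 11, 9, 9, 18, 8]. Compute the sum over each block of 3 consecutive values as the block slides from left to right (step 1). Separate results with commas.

Sliding a size-3 window across the 12 values:
12 1 11 → sum 24
1 11 3 → sum 15
11 3 1 → sum 15
3 1 14 → sum 18
1 14 7 → sum 22
14 7 11 → sum 32
7 11 9 → sum 27
11 9 9 → sum 29
9 9 18 → sum 36
9 18 8 → sum 35

24, 15, 15, 18, 22, 32, 27, 29, 36, 35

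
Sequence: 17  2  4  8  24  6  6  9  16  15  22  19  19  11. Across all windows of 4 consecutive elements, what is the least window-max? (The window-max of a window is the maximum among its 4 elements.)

17 2 4 8 → max 17
2 4 8 24 → max 24
4 8 24 6 → max 24
8 24 6 6 → max 24
24 6 6 9 → max 24
6 6 9 16 → max 16
6 9 16 15 → max 16
9 16 15 22 → max 22
16 15 22 19 → max 22
15 22 19 19 → max 22
22 19 19 11 → max 22
Least of these is 16.

16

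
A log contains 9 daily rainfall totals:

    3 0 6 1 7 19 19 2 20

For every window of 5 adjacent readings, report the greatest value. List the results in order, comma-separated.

(3, 0, 6, 1, 7) → max 7
(0, 6, 1, 7, 19) → max 19
(6, 1, 7, 19, 19) → max 19
(1, 7, 19, 19, 2) → max 19
(7, 19, 19, 2, 20) → max 20

7, 19, 19, 19, 20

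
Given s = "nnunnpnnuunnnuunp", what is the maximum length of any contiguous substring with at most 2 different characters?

[n] 1 distinct, len 1
[n, n] 1 distinct, len 2
[n, n, u] 2 distinct, len 3
[n, n, u, n] 2 distinct, len 4
[n, n, u, n, n] 2 distinct, len 5
[n, n, p] 2 distinct, len 3
[n, n, p, n] 2 distinct, len 4
[n, n, p, n, n] 2 distinct, len 5
[n, n, u] 2 distinct, len 3
[n, n, u, u] 2 distinct, len 4
[n, n, u, u, n] 2 distinct, len 5
[n, n, u, u, n, n] 2 distinct, len 6
[n, n, u, u, n, n, n] 2 distinct, len 7
[n, n, u, u, n, n, n, u] 2 distinct, len 8
[n, n, u, u, n, n, n, u, u] 2 distinct, len 9
[n, n, u, u, n, n, n, u, u, n] 2 distinct, len 10
[n, p] 2 distinct, len 2
Longest length with ≤2 distinct: 10.

10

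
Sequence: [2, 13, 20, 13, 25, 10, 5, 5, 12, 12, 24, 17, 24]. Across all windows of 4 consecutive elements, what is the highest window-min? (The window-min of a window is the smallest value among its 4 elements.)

2 13 20 13 → min 2
13 20 13 25 → min 13
20 13 25 10 → min 10
13 25 10 5 → min 5
25 10 5 5 → min 5
10 5 5 12 → min 5
5 5 12 12 → min 5
5 12 12 24 → min 5
12 12 24 17 → min 12
12 24 17 24 → min 12
Highest of these is 13.

13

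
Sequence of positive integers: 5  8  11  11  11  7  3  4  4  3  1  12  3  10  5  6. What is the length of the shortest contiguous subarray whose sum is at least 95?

15

add 5: running sum 5 < 95
add 8: running sum 13 < 95
add 11: running sum 24 < 95
add 11: running sum 35 < 95
add 11: running sum 46 < 95
add 7: running sum 53 < 95
add 3: running sum 56 < 95
add 4: running sum 60 < 95
add 4: running sum 64 < 95
add 3: running sum 67 < 95
add 1: running sum 68 < 95
add 12: running sum 80 < 95
add 3: running sum 83 < 95
add 10: running sum 93 < 95
end 14: [5, 8, 11, 11, 11, 7, 3, 4, 4, 3, 1, 12, 3, 10, 5] sum 98, len 15
end 15: [8, 11, 11, 11, 7, 3, 4, 4, 3, 1, 12, 3, 10, 5, 6] sum 99, len 15
Shortest qualifying length: 15.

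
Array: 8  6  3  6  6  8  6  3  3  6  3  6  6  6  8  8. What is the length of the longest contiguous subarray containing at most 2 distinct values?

8

add 8: window [8] (1 distinct), len 1
add 6: window [8, 6] (2 distinct), len 2
add 3: window [6, 3] (2 distinct), len 2
add 6: window [6, 3, 6] (2 distinct), len 3
add 6: window [6, 3, 6, 6] (2 distinct), len 4
add 8: window [6, 6, 8] (2 distinct), len 3
add 6: window [6, 6, 8, 6] (2 distinct), len 4
add 3: window [6, 3] (2 distinct), len 2
add 3: window [6, 3, 3] (2 distinct), len 3
add 6: window [6, 3, 3, 6] (2 distinct), len 4
add 3: window [6, 3, 3, 6, 3] (2 distinct), len 5
add 6: window [6, 3, 3, 6, 3, 6] (2 distinct), len 6
add 6: window [6, 3, 3, 6, 3, 6, 6] (2 distinct), len 7
add 6: window [6, 3, 3, 6, 3, 6, 6, 6] (2 distinct), len 8
add 8: window [6, 6, 6, 8] (2 distinct), len 4
add 8: window [6, 6, 6, 8, 8] (2 distinct), len 5
Longest length with ≤2 distinct: 8.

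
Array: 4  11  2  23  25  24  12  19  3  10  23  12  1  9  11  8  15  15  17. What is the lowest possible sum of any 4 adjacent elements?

(4, 11, 2, 23) → sum 40
(11, 2, 23, 25) → sum 61
(2, 23, 25, 24) → sum 74
(23, 25, 24, 12) → sum 84
(25, 24, 12, 19) → sum 80
(24, 12, 19, 3) → sum 58
(12, 19, 3, 10) → sum 44
(19, 3, 10, 23) → sum 55
(3, 10, 23, 12) → sum 48
(10, 23, 12, 1) → sum 46
(23, 12, 1, 9) → sum 45
(12, 1, 9, 11) → sum 33
(1, 9, 11, 8) → sum 29
(9, 11, 8, 15) → sum 43
(11, 8, 15, 15) → sum 49
(8, 15, 15, 17) → sum 55
Lowest of these is 29.

29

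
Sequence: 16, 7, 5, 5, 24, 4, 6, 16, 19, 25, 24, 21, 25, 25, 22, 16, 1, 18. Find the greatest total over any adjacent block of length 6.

[16, 7, 5, 5, 24, 4] → sum 61
[7, 5, 5, 24, 4, 6] → sum 51
[5, 5, 24, 4, 6, 16] → sum 60
[5, 24, 4, 6, 16, 19] → sum 74
[24, 4, 6, 16, 19, 25] → sum 94
[4, 6, 16, 19, 25, 24] → sum 94
[6, 16, 19, 25, 24, 21] → sum 111
[16, 19, 25, 24, 21, 25] → sum 130
[19, 25, 24, 21, 25, 25] → sum 139
[25, 24, 21, 25, 25, 22] → sum 142
[24, 21, 25, 25, 22, 16] → sum 133
[21, 25, 25, 22, 16, 1] → sum 110
[25, 25, 22, 16, 1, 18] → sum 107
Greatest of these is 142.

142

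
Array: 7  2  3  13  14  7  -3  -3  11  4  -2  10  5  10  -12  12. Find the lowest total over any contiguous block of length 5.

[7, 2, 3, 13, 14] → sum 39
[2, 3, 13, 14, 7] → sum 39
[3, 13, 14, 7, -3] → sum 34
[13, 14, 7, -3, -3] → sum 28
[14, 7, -3, -3, 11] → sum 26
[7, -3, -3, 11, 4] → sum 16
[-3, -3, 11, 4, -2] → sum 7
[-3, 11, 4, -2, 10] → sum 20
[11, 4, -2, 10, 5] → sum 28
[4, -2, 10, 5, 10] → sum 27
[-2, 10, 5, 10, -12] → sum 11
[10, 5, 10, -12, 12] → sum 25
Lowest of these is 7.

7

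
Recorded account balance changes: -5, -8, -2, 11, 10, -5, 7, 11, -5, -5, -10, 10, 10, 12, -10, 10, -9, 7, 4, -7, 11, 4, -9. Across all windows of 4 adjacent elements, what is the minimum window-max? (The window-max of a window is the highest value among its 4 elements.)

Each size-4 window and its max:
(-5, -8, -2, 11) → max 11
(-8, -2, 11, 10) → max 11
(-2, 11, 10, -5) → max 11
(11, 10, -5, 7) → max 11
(10, -5, 7, 11) → max 11
(-5, 7, 11, -5) → max 11
(7, 11, -5, -5) → max 11
(11, -5, -5, -10) → max 11
(-5, -5, -10, 10) → max 10
(-5, -10, 10, 10) → max 10
(-10, 10, 10, 12) → max 12
(10, 10, 12, -10) → max 12
(10, 12, -10, 10) → max 12
(12, -10, 10, -9) → max 12
(-10, 10, -9, 7) → max 10
(10, -9, 7, 4) → max 10
(-9, 7, 4, -7) → max 7
(7, 4, -7, 11) → max 11
(4, -7, 11, 4) → max 11
(-7, 11, 4, -9) → max 11
Minimum of these is 7.

7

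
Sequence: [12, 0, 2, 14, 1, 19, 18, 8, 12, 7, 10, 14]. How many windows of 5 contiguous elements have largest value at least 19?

12 0 2 14 1 → max 14
0 2 14 1 19 → max 19  ≥ 19 ✓
2 14 1 19 18 → max 19  ≥ 19 ✓
14 1 19 18 8 → max 19  ≥ 19 ✓
1 19 18 8 12 → max 19  ≥ 19 ✓
19 18 8 12 7 → max 19  ≥ 19 ✓
18 8 12 7 10 → max 18
8 12 7 10 14 → max 14
5 windows satisfy the condition.

5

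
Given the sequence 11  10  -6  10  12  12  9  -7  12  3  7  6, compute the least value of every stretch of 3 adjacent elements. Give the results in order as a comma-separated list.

[11, 10, -6] → min -6
[10, -6, 10] → min -6
[-6, 10, 12] → min -6
[10, 12, 12] → min 10
[12, 12, 9] → min 9
[12, 9, -7] → min -7
[9, -7, 12] → min -7
[-7, 12, 3] → min -7
[12, 3, 7] → min 3
[3, 7, 6] → min 3

-6, -6, -6, 10, 9, -7, -7, -7, 3, 3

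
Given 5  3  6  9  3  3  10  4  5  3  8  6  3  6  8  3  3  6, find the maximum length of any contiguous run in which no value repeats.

[5] len 1
[5, 3] len 2
[5, 3, 6] len 3
[5, 3, 6, 9] len 4
[6, 9, 3] len 3
[3] len 1
[3, 10] len 2
[3, 10, 4] len 3
[3, 10, 4, 5] len 4
[10, 4, 5, 3] len 4
[10, 4, 5, 3, 8] len 5
[10, 4, 5, 3, 8, 6] len 6
[8, 6, 3] len 3
[3, 6] len 2
[3, 6, 8] len 3
[6, 8, 3] len 3
[3] len 1
[3, 6] len 2
Longest all-distinct length: 6.

6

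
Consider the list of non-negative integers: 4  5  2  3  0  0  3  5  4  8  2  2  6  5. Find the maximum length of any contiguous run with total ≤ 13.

6

Extend to the right; shrink from the left whenever the sum exceeds 13:
add 4: [4] sum 4, len 1
add 5: [4, 5] sum 9, len 2
add 2: [4, 5, 2] sum 11, len 3
add 3: [5, 2, 3] sum 10, len 3
add 0: [5, 2, 3, 0] sum 10, len 4
add 0: [5, 2, 3, 0, 0] sum 10, len 5
add 3: [5, 2, 3, 0, 0, 3] sum 13, len 6
add 5: [2, 3, 0, 0, 3, 5] sum 13, len 6
add 4: [0, 0, 3, 5, 4] sum 12, len 5
add 8: [4, 8] sum 12, len 2
add 2: [8, 2] sum 10, len 2
add 2: [8, 2, 2] sum 12, len 3
add 6: [2, 2, 6] sum 10, len 3
add 5: [2, 6, 5] sum 13, len 3
Longest length seen: 6.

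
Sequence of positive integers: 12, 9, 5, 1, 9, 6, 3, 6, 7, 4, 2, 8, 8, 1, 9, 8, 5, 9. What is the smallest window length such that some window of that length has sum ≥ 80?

13

Extend right; whenever the sum reaches 80, record the length and shrink from the left:
add 12: running sum 12 < 80
add 9: running sum 21 < 80
add 5: running sum 26 < 80
add 1: running sum 27 < 80
add 9: running sum 36 < 80
add 6: running sum 42 < 80
add 3: running sum 45 < 80
add 6: running sum 51 < 80
add 7: running sum 58 < 80
add 4: running sum 62 < 80
add 2: running sum 64 < 80
add 8: running sum 72 < 80
end 12: [12, 9, 5, 1, 9, 6, 3, 6, 7, 4, 2, 8, 8] sum 80, len 13
end 13: [12, 9, 5, 1, 9, 6, 3, 6, 7, 4, 2, 8, 8, 1] sum 81, len 14
end 14: [12, 9, 5, 1, 9, 6, 3, 6, 7, 4, 2, 8, 8, 1, 9] sum 90, len 15
end 15: [9, 5, 1, 9, 6, 3, 6, 7, 4, 2, 8, 8, 1, 9, 8] sum 86, len 15
end 16: [5, 1, 9, 6, 3, 6, 7, 4, 2, 8, 8, 1, 9, 8, 5] sum 82, len 15
end 17: [9, 6, 3, 6, 7, 4, 2, 8, 8, 1, 9, 8, 5, 9] sum 85, len 14
Shortest qualifying length: 13.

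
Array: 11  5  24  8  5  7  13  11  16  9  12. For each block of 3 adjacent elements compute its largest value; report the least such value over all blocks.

(11, 5, 24) → max 24
(5, 24, 8) → max 24
(24, 8, 5) → max 24
(8, 5, 7) → max 8
(5, 7, 13) → max 13
(7, 13, 11) → max 13
(13, 11, 16) → max 16
(11, 16, 9) → max 16
(16, 9, 12) → max 16
Least of these is 8.

8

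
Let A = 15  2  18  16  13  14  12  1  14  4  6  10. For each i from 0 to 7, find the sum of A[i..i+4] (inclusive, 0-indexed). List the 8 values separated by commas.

(15, 2, 18, 16, 13) → sum 64
(2, 18, 16, 13, 14) → sum 63
(18, 16, 13, 14, 12) → sum 73
(16, 13, 14, 12, 1) → sum 56
(13, 14, 12, 1, 14) → sum 54
(14, 12, 1, 14, 4) → sum 45
(12, 1, 14, 4, 6) → sum 37
(1, 14, 4, 6, 10) → sum 35

64, 63, 73, 56, 54, 45, 37, 35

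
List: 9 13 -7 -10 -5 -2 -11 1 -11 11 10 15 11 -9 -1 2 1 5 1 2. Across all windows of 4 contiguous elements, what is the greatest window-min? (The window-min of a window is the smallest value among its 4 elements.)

10

9 13 -7 -10 → min -10
13 -7 -10 -5 → min -10
-7 -10 -5 -2 → min -10
-10 -5 -2 -11 → min -11
-5 -2 -11 1 → min -11
-2 -11 1 -11 → min -11
-11 1 -11 11 → min -11
1 -11 11 10 → min -11
-11 11 10 15 → min -11
11 10 15 11 → min 10
10 15 11 -9 → min -9
15 11 -9 -1 → min -9
11 -9 -1 2 → min -9
-9 -1 2 1 → min -9
-1 2 1 5 → min -1
2 1 5 1 → min 1
1 5 1 2 → min 1
Greatest of these is 10.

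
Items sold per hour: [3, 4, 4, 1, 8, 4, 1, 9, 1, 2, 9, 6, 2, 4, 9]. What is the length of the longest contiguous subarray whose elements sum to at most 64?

Extend to the right; shrink from the left whenever the sum exceeds 64:
add 3: [3] sum 3, len 1
add 4: [3, 4] sum 7, len 2
add 4: [3, 4, 4] sum 11, len 3
add 1: [3, 4, 4, 1] sum 12, len 4
add 8: [3, 4, 4, 1, 8] sum 20, len 5
add 4: [3, 4, 4, 1, 8, 4] sum 24, len 6
add 1: [3, 4, 4, 1, 8, 4, 1] sum 25, len 7
add 9: [3, 4, 4, 1, 8, 4, 1, 9] sum 34, len 8
add 1: [3, 4, 4, 1, 8, 4, 1, 9, 1] sum 35, len 9
add 2: [3, 4, 4, 1, 8, 4, 1, 9, 1, 2] sum 37, len 10
add 9: [3, 4, 4, 1, 8, 4, 1, 9, 1, 2, 9] sum 46, len 11
add 6: [3, 4, 4, 1, 8, 4, 1, 9, 1, 2, 9, 6] sum 52, len 12
add 2: [3, 4, 4, 1, 8, 4, 1, 9, 1, 2, 9, 6, 2] sum 54, len 13
add 4: [3, 4, 4, 1, 8, 4, 1, 9, 1, 2, 9, 6, 2, 4] sum 58, len 14
add 9: [4, 4, 1, 8, 4, 1, 9, 1, 2, 9, 6, 2, 4, 9] sum 64, len 14
Longest length seen: 14.

14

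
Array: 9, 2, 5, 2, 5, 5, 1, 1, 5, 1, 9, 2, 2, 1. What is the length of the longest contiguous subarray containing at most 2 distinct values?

[9] 1 distinct, len 1
[9, 2] 2 distinct, len 2
[2, 5] 2 distinct, len 2
[2, 5, 2] 2 distinct, len 3
[2, 5, 2, 5] 2 distinct, len 4
[2, 5, 2, 5, 5] 2 distinct, len 5
[5, 5, 1] 2 distinct, len 3
[5, 5, 1, 1] 2 distinct, len 4
[5, 5, 1, 1, 5] 2 distinct, len 5
[5, 5, 1, 1, 5, 1] 2 distinct, len 6
[1, 9] 2 distinct, len 2
[9, 2] 2 distinct, len 2
[9, 2, 2] 2 distinct, len 3
[2, 2, 1] 2 distinct, len 3
Longest length with ≤2 distinct: 6.

6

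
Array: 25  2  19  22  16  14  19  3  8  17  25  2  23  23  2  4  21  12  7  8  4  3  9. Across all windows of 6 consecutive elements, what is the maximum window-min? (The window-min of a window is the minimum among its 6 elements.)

4

Each size-6 window and its min:
25 2 19 22 16 14 → min 2
2 19 22 16 14 19 → min 2
19 22 16 14 19 3 → min 3
22 16 14 19 3 8 → min 3
16 14 19 3 8 17 → min 3
14 19 3 8 17 25 → min 3
19 3 8 17 25 2 → min 2
3 8 17 25 2 23 → min 2
8 17 25 2 23 23 → min 2
17 25 2 23 23 2 → min 2
25 2 23 23 2 4 → min 2
2 23 23 2 4 21 → min 2
23 23 2 4 21 12 → min 2
23 2 4 21 12 7 → min 2
2 4 21 12 7 8 → min 2
4 21 12 7 8 4 → min 4
21 12 7 8 4 3 → min 3
12 7 8 4 3 9 → min 3
Maximum of these is 4.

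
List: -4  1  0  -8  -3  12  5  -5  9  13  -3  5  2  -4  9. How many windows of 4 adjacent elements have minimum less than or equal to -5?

8

-4 1 0 -8 → min -8  ≤ -5 ✓
1 0 -8 -3 → min -8  ≤ -5 ✓
0 -8 -3 12 → min -8  ≤ -5 ✓
-8 -3 12 5 → min -8  ≤ -5 ✓
-3 12 5 -5 → min -5  ≤ -5 ✓
12 5 -5 9 → min -5  ≤ -5 ✓
5 -5 9 13 → min -5  ≤ -5 ✓
-5 9 13 -3 → min -5  ≤ -5 ✓
9 13 -3 5 → min -3
13 -3 5 2 → min -3
-3 5 2 -4 → min -4
5 2 -4 9 → min -4
8 windows satisfy the condition.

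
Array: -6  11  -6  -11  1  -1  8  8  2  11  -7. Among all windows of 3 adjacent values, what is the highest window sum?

Window sums for each of the 9 positions:
[-6, 11, -6] → sum -1
[11, -6, -11] → sum -6
[-6, -11, 1] → sum -16
[-11, 1, -1] → sum -11
[1, -1, 8] → sum 8
[-1, 8, 8] → sum 15
[8, 8, 2] → sum 18
[8, 2, 11] → sum 21
[2, 11, -7] → sum 6
Highest of these is 21.

21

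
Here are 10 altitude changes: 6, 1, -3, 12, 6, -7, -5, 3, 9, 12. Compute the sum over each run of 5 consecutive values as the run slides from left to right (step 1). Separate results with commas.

22, 9, 3, 9, 6, 12

6 1 -3 12 6 → sum 22
1 -3 12 6 -7 → sum 9
-3 12 6 -7 -5 → sum 3
12 6 -7 -5 3 → sum 9
6 -7 -5 3 9 → sum 6
-7 -5 3 9 12 → sum 12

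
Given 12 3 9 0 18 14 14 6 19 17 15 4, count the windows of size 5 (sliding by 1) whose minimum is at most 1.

[12, 3, 9, 0, 18] → min 0  ≤ 1 ✓
[3, 9, 0, 18, 14] → min 0  ≤ 1 ✓
[9, 0, 18, 14, 14] → min 0  ≤ 1 ✓
[0, 18, 14, 14, 6] → min 0  ≤ 1 ✓
[18, 14, 14, 6, 19] → min 6
[14, 14, 6, 19, 17] → min 6
[14, 6, 19, 17, 15] → min 6
[6, 19, 17, 15, 4] → min 4
4 windows satisfy the condition.

4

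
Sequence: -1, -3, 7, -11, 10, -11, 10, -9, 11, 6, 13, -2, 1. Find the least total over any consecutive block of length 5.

Each size-5 window and its sum:
(-1, -3, 7, -11, 10) → sum 2
(-3, 7, -11, 10, -11) → sum -8
(7, -11, 10, -11, 10) → sum 5
(-11, 10, -11, 10, -9) → sum -11
(10, -11, 10, -9, 11) → sum 11
(-11, 10, -9, 11, 6) → sum 7
(10, -9, 11, 6, 13) → sum 31
(-9, 11, 6, 13, -2) → sum 19
(11, 6, 13, -2, 1) → sum 29
Least of these is -11.

-11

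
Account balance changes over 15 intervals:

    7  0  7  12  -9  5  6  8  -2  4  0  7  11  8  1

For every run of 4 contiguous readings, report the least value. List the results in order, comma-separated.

0, -9, -9, -9, -9, -2, -2, -2, -2, 0, 0, 1

(7, 0, 7, 12) → min 0
(0, 7, 12, -9) → min -9
(7, 12, -9, 5) → min -9
(12, -9, 5, 6) → min -9
(-9, 5, 6, 8) → min -9
(5, 6, 8, -2) → min -2
(6, 8, -2, 4) → min -2
(8, -2, 4, 0) → min -2
(-2, 4, 0, 7) → min -2
(4, 0, 7, 11) → min 0
(0, 7, 11, 8) → min 0
(7, 11, 8, 1) → min 1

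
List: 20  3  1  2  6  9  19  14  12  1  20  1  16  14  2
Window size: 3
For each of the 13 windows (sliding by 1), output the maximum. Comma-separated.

Sliding a size-3 window across the 15 values:
(20, 3, 1) → max 20
(3, 1, 2) → max 3
(1, 2, 6) → max 6
(2, 6, 9) → max 9
(6, 9, 19) → max 19
(9, 19, 14) → max 19
(19, 14, 12) → max 19
(14, 12, 1) → max 14
(12, 1, 20) → max 20
(1, 20, 1) → max 20
(20, 1, 16) → max 20
(1, 16, 14) → max 16
(16, 14, 2) → max 16

20, 3, 6, 9, 19, 19, 19, 14, 20, 20, 20, 16, 16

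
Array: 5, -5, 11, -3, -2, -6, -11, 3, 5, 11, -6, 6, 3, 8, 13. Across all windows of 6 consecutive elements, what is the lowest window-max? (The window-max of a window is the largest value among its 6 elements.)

5

Each size-6 window and its max:
5 -5 11 -3 -2 -6 → max 11
-5 11 -3 -2 -6 -11 → max 11
11 -3 -2 -6 -11 3 → max 11
-3 -2 -6 -11 3 5 → max 5
-2 -6 -11 3 5 11 → max 11
-6 -11 3 5 11 -6 → max 11
-11 3 5 11 -6 6 → max 11
3 5 11 -6 6 3 → max 11
5 11 -6 6 3 8 → max 11
11 -6 6 3 8 13 → max 13
Lowest of these is 5.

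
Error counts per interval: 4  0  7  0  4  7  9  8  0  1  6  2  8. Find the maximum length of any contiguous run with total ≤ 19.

5

→ 4: sum 4, len 1
→ 0: sum 4, len 2
→ 7: sum 11, len 3
→ 0: sum 11, len 4
→ 4: sum 15, len 5
→ 7 (dropped 4): sum 18, len 5
→ 9 (dropped 0, 7, 0, 4): sum 16, len 2
→ 8 (dropped 7): sum 17, len 2
→ 0: sum 17, len 3
→ 1: sum 18, len 4
→ 6 (dropped 9): sum 15, len 4
→ 2: sum 17, len 5
→ 8 (dropped 8): sum 17, len 5
Longest length seen: 5.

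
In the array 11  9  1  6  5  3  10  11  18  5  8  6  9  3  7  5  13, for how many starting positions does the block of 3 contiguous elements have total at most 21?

9

(11, 9, 1) → sum 21  ≤ 21 ✓
(9, 1, 6) → sum 16  ≤ 21 ✓
(1, 6, 5) → sum 12  ≤ 21 ✓
(6, 5, 3) → sum 14  ≤ 21 ✓
(5, 3, 10) → sum 18  ≤ 21 ✓
(3, 10, 11) → sum 24
(10, 11, 18) → sum 39
(11, 18, 5) → sum 34
(18, 5, 8) → sum 31
(5, 8, 6) → sum 19  ≤ 21 ✓
(8, 6, 9) → sum 23
(6, 9, 3) → sum 18  ≤ 21 ✓
(9, 3, 7) → sum 19  ≤ 21 ✓
(3, 7, 5) → sum 15  ≤ 21 ✓
(7, 5, 13) → sum 25
9 windows satisfy the condition.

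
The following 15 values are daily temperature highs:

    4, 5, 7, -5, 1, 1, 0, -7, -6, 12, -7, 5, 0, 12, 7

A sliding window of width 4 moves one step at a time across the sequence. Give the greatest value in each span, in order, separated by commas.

7, 7, 7, 1, 1, 1, 12, 12, 12, 12, 12, 12

4 5 7 -5 → max 7
5 7 -5 1 → max 7
7 -5 1 1 → max 7
-5 1 1 0 → max 1
1 1 0 -7 → max 1
1 0 -7 -6 → max 1
0 -7 -6 12 → max 12
-7 -6 12 -7 → max 12
-6 12 -7 5 → max 12
12 -7 5 0 → max 12
-7 5 0 12 → max 12
5 0 12 7 → max 12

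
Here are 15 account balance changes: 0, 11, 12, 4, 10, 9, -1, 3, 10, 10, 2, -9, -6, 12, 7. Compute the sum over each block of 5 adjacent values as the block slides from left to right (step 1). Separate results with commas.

Sliding a size-5 window across the 15 values:
(0, 11, 12, 4, 10) → sum 37
(11, 12, 4, 10, 9) → sum 46
(12, 4, 10, 9, -1) → sum 34
(4, 10, 9, -1, 3) → sum 25
(10, 9, -1, 3, 10) → sum 31
(9, -1, 3, 10, 10) → sum 31
(-1, 3, 10, 10, 2) → sum 24
(3, 10, 10, 2, -9) → sum 16
(10, 10, 2, -9, -6) → sum 7
(10, 2, -9, -6, 12) → sum 9
(2, -9, -6, 12, 7) → sum 6

37, 46, 34, 25, 31, 31, 24, 16, 7, 9, 6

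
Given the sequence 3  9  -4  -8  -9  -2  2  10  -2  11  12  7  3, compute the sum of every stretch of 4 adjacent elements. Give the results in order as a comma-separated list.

0, -12, -23, -17, 1, 8, 21, 31, 28, 33

Sliding a size-4 window across the 13 values:
[3, 9, -4, -8] → sum 0
[9, -4, -8, -9] → sum -12
[-4, -8, -9, -2] → sum -23
[-8, -9, -2, 2] → sum -17
[-9, -2, 2, 10] → sum 1
[-2, 2, 10, -2] → sum 8
[2, 10, -2, 11] → sum 21
[10, -2, 11, 12] → sum 31
[-2, 11, 12, 7] → sum 28
[11, 12, 7, 3] → sum 33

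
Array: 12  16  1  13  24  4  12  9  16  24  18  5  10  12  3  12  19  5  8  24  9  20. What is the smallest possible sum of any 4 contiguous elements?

12 16 1 13 → sum 42
16 1 13 24 → sum 54
1 13 24 4 → sum 42
13 24 4 12 → sum 53
24 4 12 9 → sum 49
4 12 9 16 → sum 41
12 9 16 24 → sum 61
9 16 24 18 → sum 67
16 24 18 5 → sum 63
24 18 5 10 → sum 57
18 5 10 12 → sum 45
5 10 12 3 → sum 30
10 12 3 12 → sum 37
12 3 12 19 → sum 46
3 12 19 5 → sum 39
12 19 5 8 → sum 44
19 5 8 24 → sum 56
5 8 24 9 → sum 46
8 24 9 20 → sum 61
Smallest of these is 30.

30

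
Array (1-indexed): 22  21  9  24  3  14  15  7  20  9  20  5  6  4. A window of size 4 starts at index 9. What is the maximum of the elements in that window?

Elements at indices 9..12: 20, 9, 20, 5
max(20, 9, 20, 5) = 20

20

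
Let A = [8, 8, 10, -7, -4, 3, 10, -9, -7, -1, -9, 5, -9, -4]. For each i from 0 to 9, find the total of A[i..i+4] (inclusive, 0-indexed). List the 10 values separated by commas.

Sliding a size-5 window across the 14 values:
[8, 8, 10, -7, -4] → sum 15
[8, 10, -7, -4, 3] → sum 10
[10, -7, -4, 3, 10] → sum 12
[-7, -4, 3, 10, -9] → sum -7
[-4, 3, 10, -9, -7] → sum -7
[3, 10, -9, -7, -1] → sum -4
[10, -9, -7, -1, -9] → sum -16
[-9, -7, -1, -9, 5] → sum -21
[-7, -1, -9, 5, -9] → sum -21
[-1, -9, 5, -9, -4] → sum -18

15, 10, 12, -7, -7, -4, -16, -21, -21, -18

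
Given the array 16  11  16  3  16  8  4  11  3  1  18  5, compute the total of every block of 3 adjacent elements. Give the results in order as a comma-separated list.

(16, 11, 16) → sum 43
(11, 16, 3) → sum 30
(16, 3, 16) → sum 35
(3, 16, 8) → sum 27
(16, 8, 4) → sum 28
(8, 4, 11) → sum 23
(4, 11, 3) → sum 18
(11, 3, 1) → sum 15
(3, 1, 18) → sum 22
(1, 18, 5) → sum 24

43, 30, 35, 27, 28, 23, 18, 15, 22, 24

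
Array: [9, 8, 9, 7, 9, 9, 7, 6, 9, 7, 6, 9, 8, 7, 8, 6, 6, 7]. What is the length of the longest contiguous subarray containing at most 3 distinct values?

10

Extend right; when distinct count exceeds 3, shrink from the left:
add 9: window [9] (1 distinct), len 1
add 8: window [9, 8] (2 distinct), len 2
add 9: window [9, 8, 9] (2 distinct), len 3
add 7: window [9, 8, 9, 7] (3 distinct), len 4
add 9: window [9, 8, 9, 7, 9] (3 distinct), len 5
add 9: window [9, 8, 9, 7, 9, 9] (3 distinct), len 6
add 7: window [9, 8, 9, 7, 9, 9, 7] (3 distinct), len 7
add 6: window [9, 7, 9, 9, 7, 6] (3 distinct), len 6
add 9: window [9, 7, 9, 9, 7, 6, 9] (3 distinct), len 7
add 7: window [9, 7, 9, 9, 7, 6, 9, 7] (3 distinct), len 8
add 6: window [9, 7, 9, 9, 7, 6, 9, 7, 6] (3 distinct), len 9
add 9: window [9, 7, 9, 9, 7, 6, 9, 7, 6, 9] (3 distinct), len 10
add 8: window [6, 9, 8] (3 distinct), len 3
add 7: window [9, 8, 7] (3 distinct), len 3
add 8: window [9, 8, 7, 8] (3 distinct), len 4
add 6: window [8, 7, 8, 6] (3 distinct), len 4
add 6: window [8, 7, 8, 6, 6] (3 distinct), len 5
add 7: window [8, 7, 8, 6, 6, 7] (3 distinct), len 6
Longest length with ≤3 distinct: 10.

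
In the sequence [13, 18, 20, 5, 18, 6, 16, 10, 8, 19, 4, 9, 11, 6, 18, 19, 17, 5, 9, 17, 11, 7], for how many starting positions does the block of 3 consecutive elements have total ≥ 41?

(13, 18, 20) → sum 51  ≥ 41 ✓
(18, 20, 5) → sum 43  ≥ 41 ✓
(20, 5, 18) → sum 43  ≥ 41 ✓
(5, 18, 6) → sum 29
(18, 6, 16) → sum 40
(6, 16, 10) → sum 32
(16, 10, 8) → sum 34
(10, 8, 19) → sum 37
(8, 19, 4) → sum 31
(19, 4, 9) → sum 32
(4, 9, 11) → sum 24
(9, 11, 6) → sum 26
(11, 6, 18) → sum 35
(6, 18, 19) → sum 43  ≥ 41 ✓
(18, 19, 17) → sum 54  ≥ 41 ✓
(19, 17, 5) → sum 41  ≥ 41 ✓
(17, 5, 9) → sum 31
(5, 9, 17) → sum 31
(9, 17, 11) → sum 37
(17, 11, 7) → sum 35
6 windows satisfy the condition.

6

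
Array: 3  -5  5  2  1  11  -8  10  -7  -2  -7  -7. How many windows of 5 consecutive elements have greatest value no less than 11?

5

(3, -5, 5, 2, 1) → max 5
(-5, 5, 2, 1, 11) → max 11  ≥ 11 ✓
(5, 2, 1, 11, -8) → max 11  ≥ 11 ✓
(2, 1, 11, -8, 10) → max 11  ≥ 11 ✓
(1, 11, -8, 10, -7) → max 11  ≥ 11 ✓
(11, -8, 10, -7, -2) → max 11  ≥ 11 ✓
(-8, 10, -7, -2, -7) → max 10
(10, -7, -2, -7, -7) → max 10
5 windows satisfy the condition.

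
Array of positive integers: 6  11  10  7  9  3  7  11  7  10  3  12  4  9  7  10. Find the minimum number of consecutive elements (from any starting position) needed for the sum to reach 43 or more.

add 6: running sum 6 < 43
add 11: running sum 17 < 43
add 10: running sum 27 < 43
add 7: running sum 34 < 43
end 4: [6, 11, 10, 7, 9] sum 43, len 5
end 5: [6, 11, 10, 7, 9, 3] sum 46, len 6
end 6: [11, 10, 7, 9, 3, 7] sum 47, len 6
end 7: [10, 7, 9, 3, 7, 11] sum 47, len 6
end 8: [7, 9, 3, 7, 11, 7] sum 44, len 6
end 9: [9, 3, 7, 11, 7, 10] sum 47, len 6
end 10: [9, 3, 7, 11, 7, 10, 3] sum 50, len 7
end 11: [11, 7, 10, 3, 12] sum 43, len 5
end 12: [11, 7, 10, 3, 12, 4] sum 47, len 6
end 13: [7, 10, 3, 12, 4, 9] sum 45, len 6
end 14: [10, 3, 12, 4, 9, 7] sum 45, len 6
end 15: [3, 12, 4, 9, 7, 10] sum 45, len 6
Shortest qualifying length: 5.

5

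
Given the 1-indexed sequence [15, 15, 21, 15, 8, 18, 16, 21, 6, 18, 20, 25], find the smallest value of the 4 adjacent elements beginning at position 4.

8

Elements at indices 4..7: 15, 8, 18, 16
min(15, 8, 18, 16) = 8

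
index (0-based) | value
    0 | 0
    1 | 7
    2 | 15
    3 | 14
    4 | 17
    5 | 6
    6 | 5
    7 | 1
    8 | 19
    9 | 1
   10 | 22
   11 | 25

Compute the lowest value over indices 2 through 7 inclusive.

1

Elements at indices 2..7: 15, 14, 17, 6, 5, 1
min(15, 14, 17, 6, 5, 1) = 1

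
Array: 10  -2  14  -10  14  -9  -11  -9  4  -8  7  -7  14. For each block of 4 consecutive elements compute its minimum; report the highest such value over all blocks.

10 -2 14 -10 → min -10
-2 14 -10 14 → min -10
14 -10 14 -9 → min -10
-10 14 -9 -11 → min -11
14 -9 -11 -9 → min -11
-9 -11 -9 4 → min -11
-11 -9 4 -8 → min -11
-9 4 -8 7 → min -9
4 -8 7 -7 → min -8
-8 7 -7 14 → min -8
Highest of these is -8.

-8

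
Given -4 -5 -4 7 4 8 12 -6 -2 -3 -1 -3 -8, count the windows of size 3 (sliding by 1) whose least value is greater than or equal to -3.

4

(-4, -5, -4) → min -5
(-5, -4, 7) → min -5
(-4, 7, 4) → min -4
(7, 4, 8) → min 4  ≥ -3 ✓
(4, 8, 12) → min 4  ≥ -3 ✓
(8, 12, -6) → min -6
(12, -6, -2) → min -6
(-6, -2, -3) → min -6
(-2, -3, -1) → min -3  ≥ -3 ✓
(-3, -1, -3) → min -3  ≥ -3 ✓
(-1, -3, -8) → min -8
4 windows satisfy the condition.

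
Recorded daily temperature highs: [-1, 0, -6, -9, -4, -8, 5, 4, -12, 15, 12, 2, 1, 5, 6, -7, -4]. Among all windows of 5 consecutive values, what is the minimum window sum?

Window sums for each of the 13 positions:
(-1, 0, -6, -9, -4) → sum -20
(0, -6, -9, -4, -8) → sum -27
(-6, -9, -4, -8, 5) → sum -22
(-9, -4, -8, 5, 4) → sum -12
(-4, -8, 5, 4, -12) → sum -15
(-8, 5, 4, -12, 15) → sum 4
(5, 4, -12, 15, 12) → sum 24
(4, -12, 15, 12, 2) → sum 21
(-12, 15, 12, 2, 1) → sum 18
(15, 12, 2, 1, 5) → sum 35
(12, 2, 1, 5, 6) → sum 26
(2, 1, 5, 6, -7) → sum 7
(1, 5, 6, -7, -4) → sum 1
Minimum of these is -27.

-27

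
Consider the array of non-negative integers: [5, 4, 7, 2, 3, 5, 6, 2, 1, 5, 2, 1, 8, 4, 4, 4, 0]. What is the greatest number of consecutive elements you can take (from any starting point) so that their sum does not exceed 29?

→ 5: sum 5, len 1
→ 4: sum 9, len 2
→ 7: sum 16, len 3
→ 2: sum 18, len 4
→ 3: sum 21, len 5
→ 5: sum 26, len 6
→ 6 (dropped 5): sum 27, len 6
→ 2: sum 29, len 7
→ 1 (dropped 4): sum 26, len 7
→ 5 (dropped 7): sum 24, len 7
→ 2: sum 26, len 8
→ 1: sum 27, len 9
→ 8 (dropped 2, 3, 5): sum 25, len 7
→ 4: sum 29, len 8
→ 4 (dropped 6): sum 27, len 8
→ 4 (dropped 2): sum 29, len 8
→ 0: sum 29, len 9
Longest length seen: 9.

9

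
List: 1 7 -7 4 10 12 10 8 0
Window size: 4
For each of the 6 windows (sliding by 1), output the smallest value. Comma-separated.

(1, 7, -7, 4) → min -7
(7, -7, 4, 10) → min -7
(-7, 4, 10, 12) → min -7
(4, 10, 12, 10) → min 4
(10, 12, 10, 8) → min 8
(12, 10, 8, 0) → min 0

-7, -7, -7, 4, 8, 0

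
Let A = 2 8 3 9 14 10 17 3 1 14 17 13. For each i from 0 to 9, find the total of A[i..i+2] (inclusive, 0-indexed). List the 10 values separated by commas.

[2, 8, 3] → sum 13
[8, 3, 9] → sum 20
[3, 9, 14] → sum 26
[9, 14, 10] → sum 33
[14, 10, 17] → sum 41
[10, 17, 3] → sum 30
[17, 3, 1] → sum 21
[3, 1, 14] → sum 18
[1, 14, 17] → sum 32
[14, 17, 13] → sum 44

13, 20, 26, 33, 41, 30, 21, 18, 32, 44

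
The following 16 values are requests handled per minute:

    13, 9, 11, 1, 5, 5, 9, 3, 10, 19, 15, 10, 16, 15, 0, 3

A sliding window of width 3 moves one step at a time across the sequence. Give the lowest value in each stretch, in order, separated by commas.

13 9 11 → min 9
9 11 1 → min 1
11 1 5 → min 1
1 5 5 → min 1
5 5 9 → min 5
5 9 3 → min 3
9 3 10 → min 3
3 10 19 → min 3
10 19 15 → min 10
19 15 10 → min 10
15 10 16 → min 10
10 16 15 → min 10
16 15 0 → min 0
15 0 3 → min 0

9, 1, 1, 1, 5, 3, 3, 3, 10, 10, 10, 10, 0, 0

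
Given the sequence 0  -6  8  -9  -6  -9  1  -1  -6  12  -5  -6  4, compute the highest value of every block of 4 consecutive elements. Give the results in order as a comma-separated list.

8, 8, 8, 1, 1, 1, 12, 12, 12, 12

Sliding a size-4 window across the 13 values:
(0, -6, 8, -9) → max 8
(-6, 8, -9, -6) → max 8
(8, -9, -6, -9) → max 8
(-9, -6, -9, 1) → max 1
(-6, -9, 1, -1) → max 1
(-9, 1, -1, -6) → max 1
(1, -1, -6, 12) → max 12
(-1, -6, 12, -5) → max 12
(-6, 12, -5, -6) → max 12
(12, -5, -6, 4) → max 12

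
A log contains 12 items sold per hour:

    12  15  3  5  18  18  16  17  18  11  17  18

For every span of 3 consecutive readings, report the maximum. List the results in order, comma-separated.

15, 15, 18, 18, 18, 18, 18, 18, 18, 18

12 15 3 → max 15
15 3 5 → max 15
3 5 18 → max 18
5 18 18 → max 18
18 18 16 → max 18
18 16 17 → max 18
16 17 18 → max 18
17 18 11 → max 18
18 11 17 → max 18
11 17 18 → max 18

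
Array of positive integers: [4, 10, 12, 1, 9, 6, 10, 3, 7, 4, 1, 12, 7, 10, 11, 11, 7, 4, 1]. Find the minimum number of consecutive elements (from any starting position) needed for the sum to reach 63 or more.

8

Extend right; whenever the sum reaches 63, record the length and shrink from the left:
add 4: running sum 4 < 63
add 10: running sum 14 < 63
add 12: running sum 26 < 63
add 1: running sum 27 < 63
add 9: running sum 36 < 63
add 6: running sum 42 < 63
add 10: running sum 52 < 63
add 3: running sum 55 < 63
add 7: running sum 62 < 63
add 4: shortest ending here [4, 10, 12, 1, 9, 6, 10, 3, 7, 4] sum 66, len 10
add 1: shortest ending here [10, 12, 1, 9, 6, 10, 3, 7, 4, 1] sum 63, len 10
add 12: shortest ending here [12, 1, 9, 6, 10, 3, 7, 4, 1, 12] sum 65, len 10
add 7: shortest ending here [12, 1, 9, 6, 10, 3, 7, 4, 1, 12, 7] sum 72, len 11
add 10: shortest ending here [9, 6, 10, 3, 7, 4, 1, 12, 7, 10] sum 69, len 10
add 11: shortest ending here [10, 3, 7, 4, 1, 12, 7, 10, 11] sum 65, len 9
add 11: shortest ending here [7, 4, 1, 12, 7, 10, 11, 11] sum 63, len 8
add 7: shortest ending here [4, 1, 12, 7, 10, 11, 11, 7] sum 63, len 8
add 4: shortest ending here [1, 12, 7, 10, 11, 11, 7, 4] sum 63, len 8
add 1: shortest ending here [12, 7, 10, 11, 11, 7, 4, 1] sum 63, len 8
Shortest qualifying length: 8.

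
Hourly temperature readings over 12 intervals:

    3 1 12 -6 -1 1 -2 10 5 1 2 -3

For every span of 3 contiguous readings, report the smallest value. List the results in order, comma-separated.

Sliding a size-3 window across the 12 values:
3 1 12 → min 1
1 12 -6 → min -6
12 -6 -1 → min -6
-6 -1 1 → min -6
-1 1 -2 → min -2
1 -2 10 → min -2
-2 10 5 → min -2
10 5 1 → min 1
5 1 2 → min 1
1 2 -3 → min -3

1, -6, -6, -6, -2, -2, -2, 1, 1, -3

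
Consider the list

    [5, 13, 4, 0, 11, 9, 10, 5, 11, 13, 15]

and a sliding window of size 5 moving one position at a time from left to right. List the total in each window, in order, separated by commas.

5 13 4 0 11 → sum 33
13 4 0 11 9 → sum 37
4 0 11 9 10 → sum 34
0 11 9 10 5 → sum 35
11 9 10 5 11 → sum 46
9 10 5 11 13 → sum 48
10 5 11 13 15 → sum 54

33, 37, 34, 35, 46, 48, 54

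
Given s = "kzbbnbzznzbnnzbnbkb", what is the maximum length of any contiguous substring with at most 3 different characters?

16

add k: window [k] (1 distinct), len 1
add z: window [k, z] (2 distinct), len 2
add b: window [k, z, b] (3 distinct), len 3
add b: window [k, z, b, b] (3 distinct), len 4
add n: window [z, b, b, n] (3 distinct), len 4
add b: window [z, b, b, n, b] (3 distinct), len 5
add z: window [z, b, b, n, b, z] (3 distinct), len 6
add z: window [z, b, b, n, b, z, z] (3 distinct), len 7
add n: window [z, b, b, n, b, z, z, n] (3 distinct), len 8
add z: window [z, b, b, n, b, z, z, n, z] (3 distinct), len 9
add b: window [z, b, b, n, b, z, z, n, z, b] (3 distinct), len 10
add n: window [z, b, b, n, b, z, z, n, z, b, n] (3 distinct), len 11
add n: window [z, b, b, n, b, z, z, n, z, b, n, n] (3 distinct), len 12
add z: window [z, b, b, n, b, z, z, n, z, b, n, n, z] (3 distinct), len 13
add b: window [z, b, b, n, b, z, z, n, z, b, n, n, z, b] (3 distinct), len 14
add n: window [z, b, b, n, b, z, z, n, z, b, n, n, z, b, n] (3 distinct), len 15
add b: window [z, b, b, n, b, z, z, n, z, b, n, n, z, b, n, b] (3 distinct), len 16
add k: window [b, n, b, k] (3 distinct), len 4
add b: window [b, n, b, k, b] (3 distinct), len 5
Longest length with ≤3 distinct: 16.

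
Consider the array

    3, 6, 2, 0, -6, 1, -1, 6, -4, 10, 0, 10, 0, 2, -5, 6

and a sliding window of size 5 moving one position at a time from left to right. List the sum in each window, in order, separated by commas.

5, 3, -4, 0, -4, 12, 11, 22, 16, 22, 7, 13

(3, 6, 2, 0, -6) → sum 5
(6, 2, 0, -6, 1) → sum 3
(2, 0, -6, 1, -1) → sum -4
(0, -6, 1, -1, 6) → sum 0
(-6, 1, -1, 6, -4) → sum -4
(1, -1, 6, -4, 10) → sum 12
(-1, 6, -4, 10, 0) → sum 11
(6, -4, 10, 0, 10) → sum 22
(-4, 10, 0, 10, 0) → sum 16
(10, 0, 10, 0, 2) → sum 22
(0, 10, 0, 2, -5) → sum 7
(10, 0, 2, -5, 6) → sum 13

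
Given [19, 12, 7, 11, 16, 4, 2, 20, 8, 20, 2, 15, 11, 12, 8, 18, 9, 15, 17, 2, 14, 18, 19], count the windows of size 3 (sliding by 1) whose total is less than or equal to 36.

19 12 7 → sum 38
12 7 11 → sum 30  ≤ 36 ✓
7 11 16 → sum 34  ≤ 36 ✓
11 16 4 → sum 31  ≤ 36 ✓
16 4 2 → sum 22  ≤ 36 ✓
4 2 20 → sum 26  ≤ 36 ✓
2 20 8 → sum 30  ≤ 36 ✓
20 8 20 → sum 48
8 20 2 → sum 30  ≤ 36 ✓
20 2 15 → sum 37
2 15 11 → sum 28  ≤ 36 ✓
15 11 12 → sum 38
11 12 8 → sum 31  ≤ 36 ✓
12 8 18 → sum 38
8 18 9 → sum 35  ≤ 36 ✓
18 9 15 → sum 42
9 15 17 → sum 41
15 17 2 → sum 34  ≤ 36 ✓
17 2 14 → sum 33  ≤ 36 ✓
2 14 18 → sum 34  ≤ 36 ✓
14 18 19 → sum 51
13 windows satisfy the condition.

13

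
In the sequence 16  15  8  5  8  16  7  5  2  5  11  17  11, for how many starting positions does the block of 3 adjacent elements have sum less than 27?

[16, 15, 8] → sum 39
[15, 8, 5] → sum 28
[8, 5, 8] → sum 21  < 27 ✓
[5, 8, 16] → sum 29
[8, 16, 7] → sum 31
[16, 7, 5] → sum 28
[7, 5, 2] → sum 14  < 27 ✓
[5, 2, 5] → sum 12  < 27 ✓
[2, 5, 11] → sum 18  < 27 ✓
[5, 11, 17] → sum 33
[11, 17, 11] → sum 39
4 windows satisfy the condition.

4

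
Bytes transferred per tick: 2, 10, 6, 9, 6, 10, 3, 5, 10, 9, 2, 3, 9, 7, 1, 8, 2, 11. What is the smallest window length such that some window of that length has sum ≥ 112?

add 2: running sum 2 < 112
add 10: running sum 12 < 112
add 6: running sum 18 < 112
add 9: running sum 27 < 112
add 6: running sum 33 < 112
add 10: running sum 43 < 112
add 3: running sum 46 < 112
add 5: running sum 51 < 112
add 10: running sum 61 < 112
add 9: running sum 70 < 112
add 2: running sum 72 < 112
add 3: running sum 75 < 112
add 9: running sum 84 < 112
add 7: running sum 91 < 112
add 1: running sum 92 < 112
add 8: running sum 100 < 112
add 2: running sum 102 < 112
end 17: [2, 10, 6, 9, 6, 10, 3, 5, 10, 9, 2, 3, 9, 7, 1, 8, 2, 11] sum 113, len 18
Shortest qualifying length: 18.

18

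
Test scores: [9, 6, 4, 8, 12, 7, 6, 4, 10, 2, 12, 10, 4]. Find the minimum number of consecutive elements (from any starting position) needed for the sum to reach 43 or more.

add 9: running sum 9 < 43
add 6: running sum 15 < 43
add 4: running sum 19 < 43
add 8: running sum 27 < 43
add 12: running sum 39 < 43
end 5: [9, 6, 4, 8, 12, 7] sum 46, len 6
end 6: [6, 4, 8, 12, 7, 6] sum 43, len 6
end 7: [6, 4, 8, 12, 7, 6, 4] sum 47, len 7
end 8: [8, 12, 7, 6, 4, 10] sum 47, len 6
end 9: [8, 12, 7, 6, 4, 10, 2] sum 49, len 7
end 10: [12, 7, 6, 4, 10, 2, 12] sum 53, len 7
end 11: [6, 4, 10, 2, 12, 10] sum 44, len 6
end 12: [6, 4, 10, 2, 12, 10, 4] sum 48, len 7
Shortest qualifying length: 6.

6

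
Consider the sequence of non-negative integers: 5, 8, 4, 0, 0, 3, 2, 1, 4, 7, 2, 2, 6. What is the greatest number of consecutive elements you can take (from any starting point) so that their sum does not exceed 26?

[5] sum 5 len 1
[5, 8] sum 13 len 2
[5, 8, 4] sum 17 len 3
[5, 8, 4, 0] sum 17 len 4
[5, 8, 4, 0, 0] sum 17 len 5
[5, 8, 4, 0, 0, 3] sum 20 len 6
[5, 8, 4, 0, 0, 3, 2] sum 22 len 7
[5, 8, 4, 0, 0, 3, 2, 1] sum 23 len 8
[8, 4, 0, 0, 3, 2, 1, 4] sum 22 len 8
[4, 0, 0, 3, 2, 1, 4, 7] sum 21 len 8
[4, 0, 0, 3, 2, 1, 4, 7, 2] sum 23 len 9
[4, 0, 0, 3, 2, 1, 4, 7, 2, 2] sum 25 len 10
[2, 1, 4, 7, 2, 2, 6] sum 24 len 7
Longest length seen: 10.

10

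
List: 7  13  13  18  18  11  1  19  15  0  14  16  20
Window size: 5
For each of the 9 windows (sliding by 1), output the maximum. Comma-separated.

Sliding a size-5 window across the 13 values:
[7, 13, 13, 18, 18] → max 18
[13, 13, 18, 18, 11] → max 18
[13, 18, 18, 11, 1] → max 18
[18, 18, 11, 1, 19] → max 19
[18, 11, 1, 19, 15] → max 19
[11, 1, 19, 15, 0] → max 19
[1, 19, 15, 0, 14] → max 19
[19, 15, 0, 14, 16] → max 19
[15, 0, 14, 16, 20] → max 20

18, 18, 18, 19, 19, 19, 19, 19, 20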